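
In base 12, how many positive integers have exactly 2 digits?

In base 12, the leading digit has 11 choices (1..11); each of the remaining 1 digits has 12 choices.
Total: 11 x 12^1.

Final answer: 132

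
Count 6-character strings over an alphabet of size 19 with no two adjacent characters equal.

First character: 19 choices. Each subsequent: 18 choices (must differ from the previous one).
Total: 19 x 18^5.

Final answer: 19 x 18^{5} = 35901792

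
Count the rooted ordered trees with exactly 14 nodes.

This is counted by the nth Catalan number C_n. Here n = 14 - 1 = 13.
C_n = (2n)!/(n!(n+1)!), so C_{13} = 26!/(13! x 14!) = C(26,13)/14 = 10400600/14.

Final answer: C_{13} = 742900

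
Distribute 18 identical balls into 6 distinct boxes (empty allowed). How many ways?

Stars and bars: C(n+k-1, k-1) = C(23,5).

Final answer: C(23,5) = 33649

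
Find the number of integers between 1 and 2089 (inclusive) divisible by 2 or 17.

Multiples of 2: 1044. Multiples of 17: 122. Of both (lcm=34): 61.
By inclusion-exclusion: 1044 + 122 - 61.

Final answer: 1105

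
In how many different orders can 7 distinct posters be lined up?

The number of ways to arrange 7 distinct objects is 7!.

Final answer: 7! = 5040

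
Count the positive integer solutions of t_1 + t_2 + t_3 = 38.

Substitute t'_i = t_i - 1 (so t'_i >= 0). Then sum t'_i = 38 - 3 = 35.
Stars and bars: C(35+3-1, 3-1) = C(37,2).

Final answer: C(37,2) = 666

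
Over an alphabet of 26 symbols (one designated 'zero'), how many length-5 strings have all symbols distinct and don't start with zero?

First digit: 25 (nonzero). Second: 25 (not first). Third: 24, etc.
Total: 25 x 25 x 24 x 23 x 22.

Final answer: 7590000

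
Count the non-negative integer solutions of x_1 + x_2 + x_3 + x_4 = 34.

Stars and bars with 34 stars and 3 bars:
C(34+4-1, 4-1) = C(37,3).

Final answer: C(37,3) = 7770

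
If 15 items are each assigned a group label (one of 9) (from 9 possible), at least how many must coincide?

There are 9 possible values for group label (one of 9). With 15 items and 9 categories, by pigeonhole: ceiling(15/9).

Final answer: 2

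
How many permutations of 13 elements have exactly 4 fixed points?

Choose which 4 elements are fixed: C(13,4) = 715.
Derange the remaining 9 using D(j) = (j-1)(D(j-1) + D(j-2)), D(0)=1, D(1)=0: D(2)=1, D(3)=2, D(4)=9, D(5)=44, D(6)=265, D(7)=1854, D(8)=14833, D(9)=133496.
Total: 715 x 133496.

Final answer: C(13,4) D(9) = 95449640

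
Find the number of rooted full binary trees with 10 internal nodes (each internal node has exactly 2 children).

This is counted by the nth Catalan number C_n. Here n = 10.
C_n = C(2n,n)/(n+1), so C_{10} = C(20,10)/11 = 184756/11.

Final answer: C_{10} = 16796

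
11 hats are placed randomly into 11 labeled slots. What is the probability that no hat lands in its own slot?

Use the recurrence D(n) = (n-1)(D(n-1) + D(n-2)) with D(0)=1, D(1)=0.
Building up: D(2)=1, D(3)=2, D(4)=9, D(5)=44, D(6)=265, D(7)=1854, D(8)=14833, D(9)=133496, D(10)=1334961, D(11)=14684570.
Total arrangements: 11! = 39916800.
Probability = D(11)/11! = 1468457/3991680.

Final answer: D(11)/11! = 14684570/39916800 = 0.367879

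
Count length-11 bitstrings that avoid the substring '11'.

A valid string ends in 0 (append to any length-(n-1) valid string) or in 01 (append to any length-(n-2) valid string), so a(n) = a(n-1) + a(n-2) with a(1)=2, a(2)=3.
Iterating the recurrence: a(1)=2, a(2)=3, a(3)=5, a(4)=8, a(5)=13, a(6)=21, a(7)=34, a(8)=55, a(9)=89, a(10)=144, a(11)=233.

Final answer: 233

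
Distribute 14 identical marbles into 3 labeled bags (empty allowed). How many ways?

Stars and bars: C(n+k-1, k-1) = C(16,2).

Final answer: C(16,2) = 120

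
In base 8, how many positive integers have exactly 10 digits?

In base 8, the leading digit has 7 choices (1..7); each of the remaining 9 digits has 8 choices.
Total: 7 x 8^9.

Final answer: 939524096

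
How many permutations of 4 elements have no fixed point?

D(n) = (n-1)(D(n-1) + D(n-2)), D(0)=1, D(1)=0.
Building up: D(2)=1, D(3)=2.
D(4) = 3 x (D(3) + D(2)) = 3 x (2 + 1).

Final answer: D(4) = 9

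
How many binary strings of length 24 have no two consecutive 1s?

A valid string ends in 0 (append to any length-(n-1) valid string) or in 01 (append to any length-(n-2) valid string), so a(n) = a(n-1) + a(n-2) with a(1)=2, a(2)=3.
Computing successive values: a(1)=2, a(2)=3, a(3)=5, a(4)=8, a(5)=13, a(6)=21, a(7)=34, a(8)=55, a(9)=89, a(10)=144, a(11)=233, a(12)=377, a(13)=610, a(14)=987, a(15)=1597, a(16)=2584, a(17)=4181, a(18)=6765, a(19)=10946, a(20)=17711, a(21)=28657, a(22)=46368, a(23)=75025, a(24)=121393.

Final answer: 121393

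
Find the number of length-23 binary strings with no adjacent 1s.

Classify by the final bit: ...0 gives a(n-1) strings, ...01 gives a(n-2) strings. Thus a(n) = a(n-1) + a(n-2) with a(1)=2, a(2)=3.
Iterating the recurrence: a(1)=2, a(2)=3, a(3)=5, a(4)=8, a(5)=13, a(6)=21, a(7)=34, a(8)=55, a(9)=89, a(10)=144, a(11)=233, a(12)=377, a(13)=610, a(14)=987, a(15)=1597, a(16)=2584, a(17)=4181, a(18)=6765, a(19)=10946, a(20)=17711, a(21)=28657, a(22)=46368, a(23)=75025.

Final answer: 75025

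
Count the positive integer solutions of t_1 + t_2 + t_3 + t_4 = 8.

Substitute t'_i = t_i - 1 (so t'_i >= 0). Then sum t'_i = 8 - 4 = 4.
Stars and bars: C(4+4-1, 4-1) = C(7,3).

Final answer: C(7,3) = 35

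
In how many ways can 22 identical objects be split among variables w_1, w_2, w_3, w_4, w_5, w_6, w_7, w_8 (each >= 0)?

Stars and bars with 22 stars and 7 bars:
C(22+8-1, 8-1) = C(29,7).

Final answer: C(29,7) = 1560780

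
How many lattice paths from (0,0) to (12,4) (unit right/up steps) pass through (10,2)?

Paths (0,0)->(10,2): C(12,2) = 66.
Paths (10,2)->(12,4): C(4,2) = 6.
By multiplication principle: 66 x 6.

Final answer: 396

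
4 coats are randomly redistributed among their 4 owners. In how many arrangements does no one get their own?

Use the recurrence D(n) = (n-1)(D(n-1) + D(n-2)) with D(0)=1, D(1)=0.
D(2) = 1 x (0 + 1) = 1
D(3) = 2 x (1 + 0) = 2
D(4) = 3 x (D(3) + D(2)) = 3 x (2 + 1)

Final answer: D(4) = 9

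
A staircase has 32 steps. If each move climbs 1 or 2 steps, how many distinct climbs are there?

Condition on the final move: it is a 1-step (f(n-1) ways to get there) or a 2-step (f(n-2) ways), so f(n) = f(n-1) + f(n-2), with f(1)=1, f(2)=2.
Building up term by term: f(1)=1, f(2)=2, f(3)=3, f(4)=5, f(5)=8, f(6)=13, f(7)=21, f(8)=34, f(9)=55, f(10)=89, f(11)=144, f(12)=233, f(13)=377, f(14)=610, f(15)=987, f(16)=1597, f(17)=2584, f(18)=4181, f(19)=6765, f(20)=10946, f(21)=17711, f(22)=28657, f(23)=46368, f(24)=75025, f(25)=121393, f(26)=196418, f(27)=317811, f(28)=514229, f(29)=832040, f(30)=1346269, f(31)=2178309, f(32)=3524578.

Final answer: 3524578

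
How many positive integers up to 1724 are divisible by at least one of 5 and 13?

Multiples of 5: 344. Multiples of 13: 132. Of both (lcm=65): 26.
By inclusion-exclusion: 344 + 132 - 26.

Final answer: 450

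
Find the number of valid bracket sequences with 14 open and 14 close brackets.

This is counted by the nth Catalan number C_n. Here n = 14 (pairs).
C_n = C(2n,n)/(n+1), so C_{14} = C(28,14)/15 = 40116600/15.

Final answer: C_{14} = 2674440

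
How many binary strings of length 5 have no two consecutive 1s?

A valid string ends in 0 (append to any length-(n-1) valid string) or in 01 (append to any length-(n-2) valid string), so a(n) = a(n-1) + a(n-2) with a(1)=2, a(2)=3.
Building up term by term: a(1)=2, a(2)=3, a(3)=5, a(4)=8, a(5)=13.

Final answer: 13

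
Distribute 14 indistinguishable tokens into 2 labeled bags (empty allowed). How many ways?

Stars and bars: C(n+k-1, k-1) = C(15,1).

Final answer: C(15,1) = 15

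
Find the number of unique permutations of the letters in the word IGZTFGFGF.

Letters (F:3, G:3, I:1, T:1, Z:1). Total letters: 9.
Permutations = 9!/(3! x 3!).

Final answer: 10080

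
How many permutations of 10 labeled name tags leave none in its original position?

Derangements satisfy D(n) = (n-1)(D(n-1) + D(n-2)), starting from D(0)=1, D(1)=0.
D(2) = 1 x (0 + 1) = 1
D(3) = 2 x (1 + 0) = 2
D(4) = 3 x (2 + 1) = 9
D(5) = 4 x (9 + 2) = 44
D(6) = 5 x (44 + 9) = 265
D(7) = 6 x (265 + 44) = 1854
D(8) = 7 x (1854 + 265) = 14833
D(9) = 8 x (14833 + 1854) = 133496
D(10) = 9 x (D(9) + D(8)) = 9 x (133496 + 14833)

Final answer: D(10) = 1334961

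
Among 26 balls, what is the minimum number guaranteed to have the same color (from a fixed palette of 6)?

There are 6 possible values for color (from a fixed palette of 6). With 26 balls and 6 categories, by pigeonhole: ceiling(26/6).

Final answer: 5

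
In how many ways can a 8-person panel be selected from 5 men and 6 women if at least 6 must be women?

Sum over valid woman counts:
C(6,6)C(5,2).

Final answer: 10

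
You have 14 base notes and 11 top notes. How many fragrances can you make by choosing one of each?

By the multiplication principle: 14 x 11.

Final answer: 154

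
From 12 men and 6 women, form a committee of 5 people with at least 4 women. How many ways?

Sum over valid woman counts:
C(6,4)C(12,1) = 180
C(6,5)C(12,0) = 6
Total: 180 + 6.

Final answer: 186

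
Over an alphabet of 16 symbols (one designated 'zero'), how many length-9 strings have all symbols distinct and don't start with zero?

First digit: 15 (nonzero). Second: 15 (not first). Third: 14, etc.
Total: 15 x 15 x 14 x 13 x 12 x 11 x 10 x 9 x 8.

Final answer: 3891888000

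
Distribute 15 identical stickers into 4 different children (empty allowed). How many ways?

Stars and bars: C(n+k-1, k-1) = C(18,3).

Final answer: C(18,3) = 816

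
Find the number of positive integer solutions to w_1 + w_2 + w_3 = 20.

Substitute w'_i = w_i - 1 (so w'_i >= 0). Then sum w'_i = 20 - 3 = 17.
Stars and bars: C(17+3-1, 3-1) = C(19,2).

Final answer: C(19,2) = 171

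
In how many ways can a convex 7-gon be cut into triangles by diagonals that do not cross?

This is counted by the nth Catalan number C_n. Here n = 7 - 2 = 5.
Using C_0 = 1 and C_(k+1) = C_k x 2(2k+1)/(k+2), build up term by term: C_1=1, C_2=2, C_3=5, C_4=14, C_5=42.

Final answer: C_{5} = 42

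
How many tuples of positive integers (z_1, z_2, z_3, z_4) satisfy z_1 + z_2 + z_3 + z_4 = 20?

Substitute z'_i = z_i - 1 (so z'_i >= 0). Then sum z'_i = 20 - 4 = 16.
Stars and bars: C(16+4-1, 4-1) = C(19,3).

Final answer: C(19,3) = 969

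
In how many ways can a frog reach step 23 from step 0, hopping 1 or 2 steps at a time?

Condition on the final move: it is a 1-step (f(n-1) ways to get there) or a 2-step (f(n-2) ways), so f(n) = f(n-1) + f(n-2), with f(1)=1, f(2)=2.
Iterating the recurrence: f(1)=1, f(2)=2, f(3)=3, f(4)=5, f(5)=8, f(6)=13, f(7)=21, f(8)=34, f(9)=55, f(10)=89, f(11)=144, f(12)=233, f(13)=377, f(14)=610, f(15)=987, f(16)=1597, f(17)=2584, f(18)=4181, f(19)=6765, f(20)=10946, f(21)=17711, f(22)=28657, f(23)=46368.

Final answer: 46368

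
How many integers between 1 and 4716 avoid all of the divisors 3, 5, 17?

|div by 3|=1572, |div by 5|=943, |div by 17|=277.
|div by 3&5|=314, |div by 3&17|=92, |div by 5&17|=55, |div by all|=18.
By inclusion-exclusion, divisible by at least one: 1572+943+277-314-92-55+18 = 2349.
Not divisible by any: 4716 - 2349.

Final answer: 2367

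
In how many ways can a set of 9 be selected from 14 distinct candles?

C(14,9) = 14!/(9! x 5!).

Final answer: \binom{14}{9} = 2002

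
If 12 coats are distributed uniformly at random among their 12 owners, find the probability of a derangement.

Use the recurrence D(n) = (n-1)(D(n-1) + D(n-2)) with D(0)=1, D(1)=0.
Building up: D(2)=1, D(3)=2, D(4)=9, D(5)=44, D(6)=265, D(7)=1854, D(8)=14833, D(9)=133496, D(10)=1334961, D(11)=14684570, D(12)=176214841.
Total arrangements: 12! = 479001600.
Probability = D(12)/12! = 16019531/43545600.

Final answer: D(12)/12! = 176214841/479001600 = 0.367879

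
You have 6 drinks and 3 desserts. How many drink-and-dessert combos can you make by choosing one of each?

By the multiplication principle: 6 x 3.

Final answer: 18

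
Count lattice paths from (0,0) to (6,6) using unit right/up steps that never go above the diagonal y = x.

Total monotonic paths to (6,6): C(12,6) = 924.
A path is bad iff it touches y = x + 1; reflecting its initial segment maps bad paths bijectively onto all paths to (5,7), of which there are C(12,7) = 792.
Valid Dyck paths: 924 - 792.
(This is the Catalan number C_{6}.)

Final answer: C_{6} = 132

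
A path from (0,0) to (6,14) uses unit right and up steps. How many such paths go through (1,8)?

Paths (0,0)->(1,8): C(9,8) = 9.
Paths (1,8)->(6,14): C(11,6) = 462.
By multiplication principle: 9 x 462.

Final answer: 4158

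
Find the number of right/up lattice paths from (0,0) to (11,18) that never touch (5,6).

Total paths to (11,18): C(29,18) = 34597290.
Paths through (5,6): C(11,6) x C(18,12) = 8576568.
Avoiding (5,6): 34597290 - 8576568.

Final answer: 26020722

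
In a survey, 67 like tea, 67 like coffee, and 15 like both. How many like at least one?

|A union B| = |A| + |B| - |A intersect B| = 67 + 67 - 15.

Final answer: 119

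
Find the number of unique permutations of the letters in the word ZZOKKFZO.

Letters (F:1, K:2, O:2, Z:3). Total letters: 8.
Permutations = 8!/(3! x 2! x 2!).

Final answer: 1680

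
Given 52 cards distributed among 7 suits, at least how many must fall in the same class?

By pigeonhole with 52 objects and 7 categories: ceiling(52/7).

Final answer: 8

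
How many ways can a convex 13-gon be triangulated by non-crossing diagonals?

The structures are counted by the Catalan number C_n. Here n = 13 - 2 = 11.
Using C_0 = 1 and C_(k+1) = C_k x 2(2k+1)/(k+2), build up term by term: C_1=1, C_2=2, C_3=5, C_4=14, C_5=42, C_6=132, C_7=429, C_8=1430, C_9=4862, C_10=16796, C_11=58786.

Final answer: C_{11} = 58786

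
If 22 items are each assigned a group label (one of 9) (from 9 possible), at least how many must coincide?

There are 9 possible values for group label (one of 9). With 22 items and 9 categories, by pigeonhole: ceiling(22/9).

Final answer: 3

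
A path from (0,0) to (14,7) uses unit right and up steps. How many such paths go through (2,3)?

Paths (0,0)->(2,3): C(5,3) = 10.
Paths (2,3)->(14,7): C(16,4) = 1820.
By multiplication principle: 10 x 1820.

Final answer: 18200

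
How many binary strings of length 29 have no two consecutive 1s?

Let a(n) count valid strings. If the last bit is 0 the prefix is any valid string of length n-1; if it is 1 the string must end in 01 with a valid prefix of length n-2. So a(n) = a(n-1) + a(n-2), a(1)=2, a(2)=3.
Computing successive values: a(1)=2, a(2)=3, a(3)=5, a(4)=8, a(5)=13, a(6)=21, a(7)=34, a(8)=55, a(9)=89, a(10)=144, a(11)=233, a(12)=377, a(13)=610, a(14)=987, a(15)=1597, a(16)=2584, a(17)=4181, a(18)=6765, a(19)=10946, a(20)=17711, a(21)=28657, a(22)=46368, a(23)=75025, a(24)=121393, a(25)=196418, a(26)=317811, a(27)=514229, a(28)=832040, a(29)=1346269.

Final answer: 1346269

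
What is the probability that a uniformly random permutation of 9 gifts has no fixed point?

D(n) = (n-1)(D(n-1) + D(n-2)), D(0)=1, D(1)=0.
Building up: D(2)=1, D(3)=2, D(4)=9, D(5)=44, D(6)=265, D(7)=1854, D(8)=14833, D(9)=133496.
Total arrangements: 9! = 362880.
Probability = D(9)/9! = 16687/45360.

Final answer: D(9)/9! = 133496/362880 = 0.367879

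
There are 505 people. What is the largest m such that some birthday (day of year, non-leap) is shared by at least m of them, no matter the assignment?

There are 365 possible values for birthday (day of year, non-leap). With 505 people and 365 categories, by pigeonhole: ceiling(505/365).

Final answer: 2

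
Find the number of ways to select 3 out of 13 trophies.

C(13,3) = 13!/(3! x (13-3)!).

Final answer: C(13,3) = 286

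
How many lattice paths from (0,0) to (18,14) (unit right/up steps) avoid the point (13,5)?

Total paths to (18,14): C(32,14) = 471435600.
Paths through (13,5): C(18,5) x C(14,9) = 17153136.
Avoiding (13,5): 471435600 - 17153136.

Final answer: 454282464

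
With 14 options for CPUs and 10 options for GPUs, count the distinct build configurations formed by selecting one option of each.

By the multiplication principle: 14 x 10.

Final answer: 140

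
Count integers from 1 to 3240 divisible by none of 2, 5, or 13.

|div by 2|=1620, |div by 5|=648, |div by 13|=249.
|div by 2&5|=324, |div by 2&13|=124, |div by 5&13|=49, |div by all|=24.
By inclusion-exclusion, divisible by at least one: 1620+648+249-324-124-49+24 = 2044.
Not divisible by any: 3240 - 2044.

Final answer: 1196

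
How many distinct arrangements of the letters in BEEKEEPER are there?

Letters (B:1, E:5, K:1, P:1, R:1). Total letters: 9.
Permutations = 9!/(5!).

Final answer: 3024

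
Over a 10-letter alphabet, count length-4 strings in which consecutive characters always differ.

First character: 10 choices. Each subsequent: 9 choices (must differ from the previous one).
Total: 10 x 9^3.

Final answer: 10 x 9^{3} = 7290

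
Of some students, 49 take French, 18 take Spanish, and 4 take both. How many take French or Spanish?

|A union B| = |A| + |B| - |A intersect B| = 49 + 18 - 4.

Final answer: 63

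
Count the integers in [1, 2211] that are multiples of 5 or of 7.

Multiples of 5: 442. Multiples of 7: 315. Of both (lcm=35): 63.
By inclusion-exclusion: 442 + 315 - 63.

Final answer: 694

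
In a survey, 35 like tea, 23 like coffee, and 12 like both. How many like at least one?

|A union B| = |A| + |B| - |A intersect B| = 35 + 23 - 12.

Final answer: 46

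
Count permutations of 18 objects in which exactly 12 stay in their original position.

Choose which 12 elements are fixed: C(18,12) = 18564.
Derange the remaining 6 using D(j) = (j-1)(D(j-1) + D(j-2)), D(0)=1, D(1)=0: D(2)=1, D(3)=2, D(4)=9, D(5)=44, D(6)=265.
Total: 18564 x 265.

Final answer: C(18,12) D(6) = 4919460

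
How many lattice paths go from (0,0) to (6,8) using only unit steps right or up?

Each path has 6 right steps and 8 up steps in some order (14 steps total).
Choose which 8 of the 14 steps are up: C(14,8).

Final answer: C(14,8) = 3003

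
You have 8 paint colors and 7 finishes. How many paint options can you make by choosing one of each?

By the multiplication principle: 8 x 7.

Final answer: 56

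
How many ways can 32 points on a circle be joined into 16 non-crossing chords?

This is a standard Catalan-number count: the answer is C_n. Here n = 32/2 = 16.
C_n = (2n)!/(n!(n+1)!), so C_{16} = 32!/(16! x 17!) = C(32,16)/17 = 601080390/17.

Final answer: C_{16} = 35357670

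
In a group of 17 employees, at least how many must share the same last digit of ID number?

There are 10 possible values for last digit of ID number. With 17 employees and 10 categories, by pigeonhole: ceiling(17/10).

Final answer: 2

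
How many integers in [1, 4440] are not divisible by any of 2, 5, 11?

|div by 2|=2220, |div by 5|=888, |div by 11|=403.
|div by 2&5|=444, |div by 2&11|=201, |div by 5&11|=80, |div by all|=40.
By inclusion-exclusion, divisible by at least one: 2220+888+403-444-201-80+40 = 2826.
Not divisible by any: 4440 - 2826.

Final answer: 1614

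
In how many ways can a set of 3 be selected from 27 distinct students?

C(27,3) = 27!/(3! x 24!).

Final answer: \binom{27}{3} = 2925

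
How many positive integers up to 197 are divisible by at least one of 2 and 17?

Multiples of 2: 98. Multiples of 17: 11. Of both (lcm=34): 5.
By inclusion-exclusion: 98 + 11 - 5.

Final answer: 104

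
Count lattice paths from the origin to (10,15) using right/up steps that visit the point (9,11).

Paths (0,0)->(9,11): C(20,11) = 167960.
Paths (9,11)->(10,15): C(5,4) = 5.
By multiplication principle: 167960 x 5.

Final answer: 839800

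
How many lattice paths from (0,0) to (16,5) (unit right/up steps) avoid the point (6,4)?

Total paths to (16,5): C(21,5) = 20349.
Paths through (6,4): C(10,4) x C(11,1) = 2310.
Avoiding (6,4): 20349 - 2310.

Final answer: 18039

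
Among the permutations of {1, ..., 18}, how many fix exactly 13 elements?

Choose which 13 elements are fixed: C(18,13) = 8568.
Derange the remaining 5 using D(j) = (j-1)(D(j-1) + D(j-2)), D(0)=1, D(1)=0: D(2)=1, D(3)=2, D(4)=9, D(5)=44.
Total: 8568 x 44.

Final answer: C(18,13) D(5) = 376992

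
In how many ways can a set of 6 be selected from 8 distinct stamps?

C(8,6) = 8!/(6! x 2!).

Final answer: \binom{8}{6} = 28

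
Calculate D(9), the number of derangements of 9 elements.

Derangements satisfy D(n) = (n-1)(D(n-1) + D(n-2)), starting from D(0)=1, D(1)=0.
Building up: D(2)=1, D(3)=2, D(4)=9, D(5)=44, D(6)=265, D(7)=1854, D(8)=14833.
D(9) = 8 x (D(8) + D(7)) = 8 x (14833 + 1854).

Final answer: D(9) = 133496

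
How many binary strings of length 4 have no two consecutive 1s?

Classify by the final bit: ...0 gives a(n-1) strings, ...01 gives a(n-2) strings. Thus a(n) = a(n-1) + a(n-2) with a(1)=2, a(2)=3.
Computing successive values: a(1)=2, a(2)=3, a(3)=5, a(4)=8.

Final answer: 8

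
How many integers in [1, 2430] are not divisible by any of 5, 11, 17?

|div by 5|=486, |div by 11|=220, |div by 17|=142.
|div by 5&11|=44, |div by 5&17|=28, |div by 11&17|=12, |div by all|=2.
By inclusion-exclusion, divisible by at least one: 486+220+142-44-28-12+2 = 766.
Not divisible by any: 2430 - 766.

Final answer: 1664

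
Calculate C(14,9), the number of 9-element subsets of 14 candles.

C(14,9) = 14!/(9! x 5!).

Final answer: \binom{14}{9} = 2002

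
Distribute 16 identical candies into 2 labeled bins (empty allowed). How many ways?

Stars and bars: C(n+k-1, k-1) = C(17,1).

Final answer: C(17,1) = 17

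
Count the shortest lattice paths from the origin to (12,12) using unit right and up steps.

Each path has 12 right steps and 12 up steps in some order (24 steps total).
Choose which 12 of the 24 steps are up: C(24,12).

Final answer: C(24,12) = 2704156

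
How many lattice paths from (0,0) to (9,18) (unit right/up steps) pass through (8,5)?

Paths (0,0)->(8,5): C(13,5) = 1287.
Paths (8,5)->(9,18): C(14,13) = 14.
By multiplication principle: 1287 x 14.

Final answer: 18018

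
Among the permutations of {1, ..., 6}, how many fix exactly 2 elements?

Choose which 2 elements are fixed: C(6,2) = 15.
Derange the remaining 4 using D(j) = (j-1)(D(j-1) + D(j-2)), D(0)=1, D(1)=0: D(2)=1, D(3)=2, D(4)=9.
Total: 15 x 9.

Final answer: C(6,2) D(4) = 135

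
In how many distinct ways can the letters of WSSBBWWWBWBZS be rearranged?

Letters (B:4, S:3, W:5, Z:1). Total letters: 13.
Permutations = 13!/(5! x 4! x 3!).

Final answer: 360360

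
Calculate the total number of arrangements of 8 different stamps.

The number of ways to arrange 8 distinct objects is 8!.

Final answer: 8! = 40320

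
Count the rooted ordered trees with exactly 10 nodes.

The structures are counted by the Catalan number C_n. Here n = 10 - 1 = 9.
C_n = (2n)!/(n!(n+1)!), so C_{9} = 18!/(9! x 10!) = C(18,9)/10 = 48620/10.

Final answer: C_{9} = 4862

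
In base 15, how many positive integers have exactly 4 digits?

Leading digit: 14 options (nonzero). Other 3 digit(s): 15 options each.
Total: 14 x 15^3.

Final answer: 47250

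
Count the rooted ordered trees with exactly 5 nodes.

This is counted by the nth Catalan number C_n. Here n = 5 - 1 = 4.
C_n = C(2n,n) - C(2n,n+1), so C_{4} = C(8,4) - C(8,5) = 70 - 56.

Final answer: C_{4} = 14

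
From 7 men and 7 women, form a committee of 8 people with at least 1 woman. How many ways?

Sum over valid woman counts:
C(7,1)C(7,7) = 7
C(7,2)C(7,6) = 147
C(7,3)C(7,5) = 735
C(7,4)C(7,4) = 1225
C(7,5)C(7,3) = 735
C(7,6)C(7,2) = 147
C(7,7)C(7,1) = 7
Total: 7 + 147 + 735 + 1225 + 735 + 147 + 7.

Final answer: 3003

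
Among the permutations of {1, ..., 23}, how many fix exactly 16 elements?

Choose which 16 elements are fixed: C(23,16) = 245157.
Derange the remaining 7 using D(j) = (j-1)(D(j-1) + D(j-2)), D(0)=1, D(1)=0: D(2)=1, D(3)=2, D(4)=9, D(5)=44, D(6)=265, D(7)=1854.
Total: 245157 x 1854.

Final answer: C(23,16) D(7) = 454521078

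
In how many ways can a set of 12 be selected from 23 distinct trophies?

C(23,12) = 23!/(12! x 11!).

Final answer: \binom{23}{12} = 1352078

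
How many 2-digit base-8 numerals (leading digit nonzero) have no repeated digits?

First digit: 7 (nonzero). Second: 7 (not first). Third: 6, etc.
Total: 7 x 7.

Final answer: 49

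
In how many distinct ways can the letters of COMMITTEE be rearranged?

Letters (C:1, E:2, I:1, M:2, O:1, T:2). Total letters: 9.
Permutations = 9!/(2! x 2! x 2!).

Final answer: 45360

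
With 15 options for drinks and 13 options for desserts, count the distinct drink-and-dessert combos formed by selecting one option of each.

By the multiplication principle: 15 x 13.

Final answer: 195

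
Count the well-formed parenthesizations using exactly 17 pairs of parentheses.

This is counted by the nth Catalan number C_n. Here n = 17 (pairs).
Using C_0 = 1 and C_(k+1) = C_k x 2(2k+1)/(k+2), build up term by term: C_1=1, C_2=2, C_3=5, C_4=14, C_5=42, C_6=132, C_7=429, C_8=1430, C_9=4862, C_10=16796, C_11=58786, C_12=208012, C_13=742900, C_14=2674440, C_15=9694845, C_16=35357670, C_17=129644790.

Final answer: C_{17} = 129644790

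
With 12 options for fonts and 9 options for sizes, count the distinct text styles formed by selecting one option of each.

By the multiplication principle: 12 x 9.

Final answer: 108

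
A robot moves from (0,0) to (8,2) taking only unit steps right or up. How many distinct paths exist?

Each path has 8 right steps and 2 up steps in some order (10 steps total).
Choose which 2 of the 10 steps are up: C(10,2).

Final answer: C(10,2) = 45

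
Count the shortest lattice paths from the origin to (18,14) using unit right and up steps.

Each path has 18 right steps and 14 up steps in some order (32 steps total).
Choose which 14 of the 32 steps are up: C(32,14).

Final answer: C(32,14) = 471435600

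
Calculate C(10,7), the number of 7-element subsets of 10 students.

C(10,7) = 10!/(7! x (10-7)!).

Final answer: C(10,7) = 120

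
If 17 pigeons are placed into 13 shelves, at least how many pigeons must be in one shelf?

By the pigeonhole principle: ceiling(17/13).

Final answer: 2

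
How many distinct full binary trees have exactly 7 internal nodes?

The structures are counted by the Catalan number C_n. Here n = 7.
C_n = (2n)!/(n!(n+1)!), so C_{7} = 14!/(7! x 8!) = C(14,7)/8 = 3432/8.

Final answer: C_{7} = 429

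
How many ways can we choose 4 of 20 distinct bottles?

C(20,4) = 20!/(4! x (20-4)!).

Final answer: C(20,4) = 4845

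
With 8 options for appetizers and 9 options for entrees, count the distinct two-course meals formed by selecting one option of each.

By the multiplication principle: 8 x 9.

Final answer: 72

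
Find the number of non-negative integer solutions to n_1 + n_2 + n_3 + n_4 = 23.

Stars and bars with 23 stars and 3 bars:
C(23+4-1, 4-1) = C(26,3).

Final answer: C(26,3) = 2600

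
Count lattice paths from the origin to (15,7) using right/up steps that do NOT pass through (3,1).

Total paths to (15,7): C(22,7) = 170544.
Paths through (3,1): C(4,1) x C(18,6) = 74256.
Avoiding (3,1): 170544 - 74256.

Final answer: 96288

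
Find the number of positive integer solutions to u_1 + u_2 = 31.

Substitute u'_i = u_i - 1 (so u'_i >= 0). Then sum u'_i = 31 - 2 = 29.
Stars and bars: C(29+2-1, 2-1) = C(30,1).

Final answer: C(30,1) = 30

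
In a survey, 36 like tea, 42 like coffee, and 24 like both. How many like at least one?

|A union B| = |A| + |B| - |A intersect B| = 36 + 42 - 24.

Final answer: 54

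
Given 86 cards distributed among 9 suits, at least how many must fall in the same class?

By pigeonhole with 86 objects and 9 categories: ceiling(86/9).

Final answer: 10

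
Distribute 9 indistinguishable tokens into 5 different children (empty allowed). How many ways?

Stars and bars: C(n+k-1, k-1) = C(13,4).

Final answer: C(13,4) = 715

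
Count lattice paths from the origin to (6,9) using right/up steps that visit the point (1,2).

Paths (0,0)->(1,2): C(3,2) = 3.
Paths (1,2)->(6,9): C(12,7) = 792.
By multiplication principle: 3 x 792.

Final answer: 2376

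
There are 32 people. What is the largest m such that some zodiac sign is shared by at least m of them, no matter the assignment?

There are 12 possible values for zodiac sign. With 32 people and 12 categories, by pigeonhole: ceiling(32/12).

Final answer: 3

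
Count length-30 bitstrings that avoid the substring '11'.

Classify by the final bit: ...0 gives a(n-1) strings, ...01 gives a(n-2) strings. Thus a(n) = a(n-1) + a(n-2) with a(1)=2, a(2)=3.
Computing successive values: a(1)=2, a(2)=3, a(3)=5, a(4)=8, a(5)=13, a(6)=21, a(7)=34, a(8)=55, a(9)=89, a(10)=144, a(11)=233, a(12)=377, a(13)=610, a(14)=987, a(15)=1597, a(16)=2584, a(17)=4181, a(18)=6765, a(19)=10946, a(20)=17711, a(21)=28657, a(22)=46368, a(23)=75025, a(24)=121393, a(25)=196418, a(26)=317811, a(27)=514229, a(28)=832040, a(29)=1346269, a(30)=2178309.

Final answer: 2178309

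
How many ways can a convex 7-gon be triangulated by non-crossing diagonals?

The structures are counted by the Catalan number C_n. Here n = 7 - 2 = 5.
C_n = C(2n,n) - C(2n,n+1), so C_{5} = C(10,5) - C(10,6) = 252 - 210.

Final answer: C_{5} = 42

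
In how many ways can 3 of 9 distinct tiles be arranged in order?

P(9,3) = 9!/(9-3)! = 9!/6!.

Final answer: P(9,3) = 504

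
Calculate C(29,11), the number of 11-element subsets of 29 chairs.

C(29,11) = 29!/(11! x 18!).

Final answer: \binom{29}{11} = 34597290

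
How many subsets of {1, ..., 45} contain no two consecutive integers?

Let a(n) count such subsets of {1, ..., n}. Either n is excluded (a(n-1) ways) or n is included, forcing n-1 out (a(n-2) ways), so a(n) = a(n-1) + a(n-2) with a(1)=2, a(2)=3.
Iterating the recurrence: a(1)=2, a(2)=3, a(3)=5, a(4)=8, a(5)=13, a(6)=21, a(7)=34, a(8)=55, a(9)=89, a(10)=144, a(11)=233, a(12)=377, a(13)=610, a(14)=987, a(15)=1597, a(16)=2584, a(17)=4181, a(18)=6765, a(19)=10946, a(20)=17711, a(21)=28657, a(22)=46368, a(23)=75025, a(24)=121393, a(25)=196418, a(26)=317811, a(27)=514229, a(28)=832040, a(29)=1346269, a(30)=2178309, a(31)=3524578, a(32)=5702887, a(33)=9227465, a(34)=14930352, a(35)=24157817, a(36)=39088169, a(37)=63245986, a(38)=102334155, a(39)=165580141, a(40)=267914296, a(41)=433494437, a(42)=701408733, a(43)=1134903170, a(44)=1836311903, a(45)=2971215073.

Final answer: 2971215073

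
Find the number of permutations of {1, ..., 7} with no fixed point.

Use the recurrence D(n) = (n-1)(D(n-1) + D(n-2)) with D(0)=1, D(1)=0.
Building up: D(2)=1, D(3)=2, D(4)=9, D(5)=44, D(6)=265.
D(7) = 6 x (D(6) + D(5)) = 6 x (265 + 44).

Final answer: D(7) = 1854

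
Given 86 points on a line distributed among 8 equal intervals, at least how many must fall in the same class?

By pigeonhole with 86 objects and 8 categories: ceiling(86/8).

Final answer: 11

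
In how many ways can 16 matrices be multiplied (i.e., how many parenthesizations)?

The structures are counted by the Catalan number C_n. Here n = 16 - 1 = 15.
C_n = C(2n,n) - C(2n,n+1), so C_{15} = C(30,15) - C(30,16) = 155117520 - 145422675.

Final answer: C_{15} = 9694845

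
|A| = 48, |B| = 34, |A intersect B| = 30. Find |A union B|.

|A union B| = |A| + |B| - |A intersect B| = 48 + 34 - 30.

Final answer: 52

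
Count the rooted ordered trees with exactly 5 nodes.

This is a standard Catalan-number count: the answer is C_n. Here n = 5 - 1 = 4.
C_n = (2n)!/(n!(n+1)!), so C_{4} = 8!/(4! x 5!) = C(8,4)/5 = 70/5.

Final answer: C_{4} = 14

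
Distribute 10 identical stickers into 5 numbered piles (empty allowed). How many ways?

Stars and bars: C(n+k-1, k-1) = C(14,4).

Final answer: C(14,4) = 1001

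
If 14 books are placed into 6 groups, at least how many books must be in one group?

By the pigeonhole principle: ceiling(14/6).

Final answer: 3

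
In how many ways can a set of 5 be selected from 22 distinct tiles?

C(22,5) = 22!/(5! x (22-5)!).

Final answer: C(22,5) = 26334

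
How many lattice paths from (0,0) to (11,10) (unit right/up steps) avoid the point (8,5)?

Total paths to (11,10): C(21,10) = 352716.
Paths through (8,5): C(13,5) x C(8,5) = 72072.
Avoiding (8,5): 352716 - 72072.

Final answer: 280644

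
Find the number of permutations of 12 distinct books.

The number of ways to arrange 12 distinct objects is 12!.

Final answer: 12! = 479001600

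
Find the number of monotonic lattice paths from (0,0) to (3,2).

Each path has 3 right steps and 2 up steps in some order (5 steps total).
Choose which 2 of the 5 steps are up: C(5,2).

Final answer: C(5,2) = 10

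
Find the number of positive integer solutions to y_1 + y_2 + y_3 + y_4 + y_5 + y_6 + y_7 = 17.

Substitute y'_i = y_i - 1 (so y'_i >= 0). Then sum y'_i = 17 - 7 = 10.
Stars and bars: C(10+7-1, 7-1) = C(16,6).

Final answer: C(16,6) = 8008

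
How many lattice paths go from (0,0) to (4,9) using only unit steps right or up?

Each path has 4 right steps and 9 up steps in some order (13 steps total).
Choose which 9 of the 13 steps are up: C(13,9).

Final answer: C(13,9) = 715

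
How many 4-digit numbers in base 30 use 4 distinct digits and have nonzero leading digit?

The leading digit has 29 choices (anything but zero); the next has 29 (anything but the first), then 28, and so on, one fewer each time.
Total: 29 x 29 x 28 x 27.

Final answer: 635796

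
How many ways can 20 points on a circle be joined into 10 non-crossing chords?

The structures are counted by the Catalan number C_n. Here n = 20/2 = 10.
C_n = (2n)!/(n!(n+1)!), so C_{10} = 20!/(10! x 11!) = C(20,10)/11 = 184756/11.

Final answer: C_{10} = 16796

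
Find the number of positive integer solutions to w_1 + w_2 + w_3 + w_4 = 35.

Substitute w'_i = w_i - 1 (so w'_i >= 0). Then sum w'_i = 35 - 4 = 31.
Stars and bars: C(31+4-1, 4-1) = C(34,3).

Final answer: C(34,3) = 5984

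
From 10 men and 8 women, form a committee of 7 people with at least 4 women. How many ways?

Sum over valid woman counts:
C(8,4)C(10,3) = 8400
C(8,5)C(10,2) = 2520
C(8,6)C(10,1) = 280
C(8,7)C(10,0) = 8
Total: 8400 + 2520 + 280 + 8.

Final answer: 11208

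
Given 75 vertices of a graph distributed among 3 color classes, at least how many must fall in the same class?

By pigeonhole with 75 objects and 3 categories: ceiling(75/3).

Final answer: 25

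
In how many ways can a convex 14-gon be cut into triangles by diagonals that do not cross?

This is a standard Catalan-number count: the answer is C_n. Here n = 14 - 2 = 12.
C_n = (2n)!/(n!(n+1)!), so C_{12} = 24!/(12! x 13!) = C(24,12)/13 = 2704156/13.

Final answer: C_{12} = 208012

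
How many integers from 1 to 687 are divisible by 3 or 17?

Multiples of 3: 229. Multiples of 17: 40. Of both (lcm=51): 13.
By inclusion-exclusion: 229 + 40 - 13.

Final answer: 256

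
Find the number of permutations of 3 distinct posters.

The number of ways to arrange 3 distinct objects is 3!.

Final answer: 3! = 6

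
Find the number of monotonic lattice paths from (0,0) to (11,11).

Each path has 11 right steps and 11 up steps in some order (22 steps total).
Choose which 11 of the 22 steps are up: C(22,11).

Final answer: C(22,11) = 705432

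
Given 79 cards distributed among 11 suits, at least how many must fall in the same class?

By pigeonhole with 79 objects and 11 categories: ceiling(79/11).

Final answer: 8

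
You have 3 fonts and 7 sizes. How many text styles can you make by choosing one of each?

By the multiplication principle: 3 x 7.

Final answer: 21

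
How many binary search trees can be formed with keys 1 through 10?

This is counted by the nth Catalan number C_n. Here n = 10.
Using C_0 = 1 and C_(k+1) = C_k x 2(2k+1)/(k+2), build up term by term: C_1=1, C_2=2, C_3=5, C_4=14, C_5=42, C_6=132, C_7=429, C_8=1430, C_9=4862, C_10=16796.

Final answer: C_{10} = 16796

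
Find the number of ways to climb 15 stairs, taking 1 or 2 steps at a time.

Let f(n) count the ways. The last step is size 1 or 2, so f(n) = f(n-1) + f(n-2) with f(1)=1, f(2)=2.
Iterating the recurrence: f(1)=1, f(2)=2, f(3)=3, f(4)=5, f(5)=8, f(6)=13, f(7)=21, f(8)=34, f(9)=55, f(10)=89, f(11)=144, f(12)=233, f(13)=377, f(14)=610, f(15)=987.

Final answer: 987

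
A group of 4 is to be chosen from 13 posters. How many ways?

C(13,4) = 13!/(4! x 9!).

Final answer: \binom{13}{4} = 715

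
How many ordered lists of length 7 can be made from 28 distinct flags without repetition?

P(28,7) = 28!/(28-7)! = 28!/21!.

Final answer: P(28,7) = 5967561600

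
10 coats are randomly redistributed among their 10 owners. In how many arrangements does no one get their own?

D(n) = (n-1)(D(n-1) + D(n-2)), D(0)=1, D(1)=0.
D(2) = 1 x (0 + 1) = 1
D(3) = 2 x (1 + 0) = 2
D(4) = 3 x (2 + 1) = 9
D(5) = 4 x (9 + 2) = 44
D(6) = 5 x (44 + 9) = 265
D(7) = 6 x (265 + 44) = 1854
D(8) = 7 x (1854 + 265) = 14833
D(9) = 8 x (14833 + 1854) = 133496
D(10) = 9 x (D(9) + D(8)) = 9 x (133496 + 14833)

Final answer: D(10) = 1334961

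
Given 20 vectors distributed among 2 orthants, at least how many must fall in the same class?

By pigeonhole with 20 objects and 2 categories: ceiling(20/2).

Final answer: 10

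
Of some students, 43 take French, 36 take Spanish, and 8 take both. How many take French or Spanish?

|A union B| = |A| + |B| - |A intersect B| = 43 + 36 - 8.

Final answer: 71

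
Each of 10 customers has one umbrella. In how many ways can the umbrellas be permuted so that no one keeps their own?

D(n) = (n-1)(D(n-1) + D(n-2)), D(0)=1, D(1)=0.
D(2) = 1 x (0 + 1) = 1
D(3) = 2 x (1 + 0) = 2
D(4) = 3 x (2 + 1) = 9
D(5) = 4 x (9 + 2) = 44
D(6) = 5 x (44 + 9) = 265
D(7) = 6 x (265 + 44) = 1854
D(8) = 7 x (1854 + 265) = 14833
D(9) = 8 x (14833 + 1854) = 133496
D(10) = 9 x (D(9) + D(8)) = 9 x (133496 + 14833)

Final answer: D(10) = 1334961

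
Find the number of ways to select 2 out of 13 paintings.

C(13,2) = 13!/(2! x (13-2)!).

Final answer: C(13,2) = 78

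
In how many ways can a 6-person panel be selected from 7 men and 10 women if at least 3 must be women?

Sum over valid woman counts:
C(10,3)C(7,3) = 4200
C(10,4)C(7,2) = 4410
C(10,5)C(7,1) = 1764
C(10,6)C(7,0) = 210
Total: 4200 + 4410 + 1764 + 210.

Final answer: 10584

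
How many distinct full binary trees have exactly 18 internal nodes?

This is a standard Catalan-number count: the answer is C_n. Here n = 18.
Using C_0 = 1 and C_(k+1) = C_k x 2(2k+1)/(k+2), build up term by term: C_1=1, C_2=2, C_3=5, C_4=14, C_5=42, C_6=132, C_7=429, C_8=1430, C_9=4862, C_10=16796, C_11=58786, C_12=208012, C_13=742900, C_14=2674440, C_15=9694845, C_16=35357670, C_17=129644790, C_18=477638700.

Final answer: C_{18} = 477638700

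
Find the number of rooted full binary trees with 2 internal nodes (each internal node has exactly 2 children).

This is counted by the nth Catalan number C_n. Here n = 2.
C_n = C(2n,n) - C(2n,n+1), so C_{2} = C(4,2) - C(4,3) = 6 - 4.

Final answer: C_{2} = 2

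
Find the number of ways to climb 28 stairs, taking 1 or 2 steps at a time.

Let f(n) be the number of climbs. Removing the last move (1 or 2 steps) gives f(n) = f(n-1) + f(n-2); base cases f(1)=1, f(2)=2.
Computing successive values: f(1)=1, f(2)=2, f(3)=3, f(4)=5, f(5)=8, f(6)=13, f(7)=21, f(8)=34, f(9)=55, f(10)=89, f(11)=144, f(12)=233, f(13)=377, f(14)=610, f(15)=987, f(16)=1597, f(17)=2584, f(18)=4181, f(19)=6765, f(20)=10946, f(21)=17711, f(22)=28657, f(23)=46368, f(24)=75025, f(25)=121393, f(26)=196418, f(27)=317811, f(28)=514229.

Final answer: 514229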